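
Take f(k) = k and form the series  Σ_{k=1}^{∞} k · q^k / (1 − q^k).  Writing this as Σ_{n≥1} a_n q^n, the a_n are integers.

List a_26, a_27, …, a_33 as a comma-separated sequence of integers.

n=26: 1·26 2·13 13·2 26·1  f→[1+2+13+26]=42
n=27: 27·1 9·3 3·9 1·27  f→[27+9+3+1]=40
d|28:{28,14,7,4,2,1}  Σf=28+14+7+4+2+1=56
q^29  k|29↦f(k): 1:1 29:29  a_29=30
q^30  k|30↦f(k): 1:1 2:2 3:3 5:5 6:6 10:10 15:15 30:30  a_30=72
[q^31] f(31)=31,f(1)=1 ⇒ 32
q^32  k|32↦f(k): 32:32 16:16 8:8 4:4 2:2 1:1  a_32=63
q^33  k|33↦f(k): 1:1 3:3 11:11 33:33  a_33=48

42, 40, 56, 30, 72, 32, 63, 48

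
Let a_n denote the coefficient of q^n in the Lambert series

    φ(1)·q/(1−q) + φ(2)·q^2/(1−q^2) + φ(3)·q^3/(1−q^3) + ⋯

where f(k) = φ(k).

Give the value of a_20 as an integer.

n=20: 1·20 2·10 4·5 5·4 10·2 20·1  φ→[1+1+2+4+4+8]=20

a_20 = 20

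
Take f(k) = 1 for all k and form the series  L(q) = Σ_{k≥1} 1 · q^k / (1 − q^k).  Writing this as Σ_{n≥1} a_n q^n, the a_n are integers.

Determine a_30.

n=30: 1·30 2·15 3·10 5·6 6·5 10·3 15·2 30·1  f→[1+1+1+1+1+1+1+1]=8

a_30 = 8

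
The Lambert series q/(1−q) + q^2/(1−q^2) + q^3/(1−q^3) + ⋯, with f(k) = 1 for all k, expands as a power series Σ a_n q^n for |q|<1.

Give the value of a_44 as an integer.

a_44 = 6

d|44:{1,2,4,11,22,44}  Σf=1+1+1+1+1+1=6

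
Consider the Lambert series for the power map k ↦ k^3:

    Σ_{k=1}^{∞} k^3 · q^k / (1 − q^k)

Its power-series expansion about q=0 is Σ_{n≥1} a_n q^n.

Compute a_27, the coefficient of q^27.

d|27:{1,3,9,27}  Σf=1+27+729+19683=20440

a_27 = 20440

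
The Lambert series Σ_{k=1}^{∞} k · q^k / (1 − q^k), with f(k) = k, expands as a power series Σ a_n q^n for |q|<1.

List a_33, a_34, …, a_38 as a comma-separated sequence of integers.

48, 54, 48, 91, 38, 60

[q^33] f(33)=33,f(11)=11,f(3)=3,f(1)=1 ⇒ 48
q^34  k|34↦f(k): 34:34 17:17 2:2 1:1  a_34=54
n=35: 1·35 5·7 7·5 35·1  f→[1+5+7+35]=48
n=36: 1·36 2·18 3·12 4·9 6·6 9·4 12·3 18·2 36·1  f→[1+2+3+4+6+9+12+18+36]=91
n=37: 1·37 37·1  f→[1+37]=38
d|38:{1,2,19,38}  Σf=1+2+19+38=60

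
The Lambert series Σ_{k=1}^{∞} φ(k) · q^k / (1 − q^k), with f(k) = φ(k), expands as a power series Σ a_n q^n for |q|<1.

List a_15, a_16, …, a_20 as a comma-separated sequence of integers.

[q^15] φ(15)=8,φ(5)=4,φ(3)=2,φ(1)=1 ⇒ 15
[q^16] φ(1)=1,φ(2)=1,φ(4)=2,φ(8)=4,φ(16)=8 ⇒ 16
q^17  k|17↦φ(k): 1:1 17:16  a_17=17
d|18:{1,2,3,6,9,18}  Σφ=1+1+2+2+6+6=18
d|19:{1,19}  Σφ=1+18=19
[q^20] φ(1)=1,φ(2)=1,φ(4)=2,φ(5)=4,φ(10)=4,φ(20)=8 ⇒ 20

15, 16, 17, 18, 19, 20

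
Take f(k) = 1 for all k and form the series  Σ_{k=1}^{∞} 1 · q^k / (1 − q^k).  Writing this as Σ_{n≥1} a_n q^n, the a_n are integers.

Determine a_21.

a_21 = 4

[q^21] f(21)=1,f(7)=1,f(3)=1,f(1)=1 ⇒ 4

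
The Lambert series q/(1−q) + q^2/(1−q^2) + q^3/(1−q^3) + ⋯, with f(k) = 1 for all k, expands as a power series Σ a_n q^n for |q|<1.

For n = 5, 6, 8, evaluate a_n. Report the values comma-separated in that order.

n=5: 5·1 1·5  f→[1+1]=2
d|6:{1,2,3,6}  Σf=1+1+1+1=4
q^8  k|8↦f(k): 8:1 4:1 2:1 1:1  a_8=4

2, 4, 4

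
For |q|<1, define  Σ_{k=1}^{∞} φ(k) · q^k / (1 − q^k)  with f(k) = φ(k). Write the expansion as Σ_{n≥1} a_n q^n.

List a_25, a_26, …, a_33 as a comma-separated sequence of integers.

d|25:{1,5,25}  Σφ=1+4+20=25
d|26:{26,13,2,1}  Σφ=12+12+1+1=26
n=27: 1·27 3·9 9·3 27·1  φ→[1+2+6+18]=27
q^28  k|28↦φ(k): 28:12 14:6 7:6 4:2 2:1 1:1  a_28=28
q^29  k|29↦φ(k): 1:1 29:28  a_29=29
[q^30] φ(1)=1,φ(2)=1,φ(3)=2,φ(5)=4,φ(6)=2,φ(10)=4,φ(15)=8,φ(30)=8 ⇒ 30
d|31:{1,31}  Σφ=1+30=31
n=32: 32·1 16·2 8·4 4·8 2·16 1·32  φ→[16+8+4+2+1+1]=32
[q^33] φ(33)=20,φ(11)=10,φ(3)=2,φ(1)=1 ⇒ 33

25, 26, 27, 28, 29, 30, 31, 32, 33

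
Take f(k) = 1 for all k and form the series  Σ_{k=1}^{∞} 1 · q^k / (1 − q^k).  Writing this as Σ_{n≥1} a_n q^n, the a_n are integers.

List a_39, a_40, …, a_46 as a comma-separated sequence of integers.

4, 8, 2, 8, 2, 6, 6, 4

[q^39] f(1)=1,f(3)=1,f(13)=1,f(39)=1 ⇒ 4
n=40: 1·40 2·20 4·10 5·8 8·5 10·4 20·2 40·1  f→[1+1+1+1+1+1+1+1]=8
[q^41] f(1)=1,f(41)=1 ⇒ 2
n=42: 42·1 21·2 14·3 7·6 6·7 3·14 2·21 1·42  f→[1+1+1+1+1+1+1+1]=8
d|43:{1,43}  Σf=1+1=2
n=44: 44·1 22·2 11·4 4·11 2·22 1·44  f→[1+1+1+1+1+1]=6
d|45:{1,3,5,9,15,45}  Σf=1+1+1+1+1+1=6
d|46:{1,2,23,46}  Σf=1+1+1+1=4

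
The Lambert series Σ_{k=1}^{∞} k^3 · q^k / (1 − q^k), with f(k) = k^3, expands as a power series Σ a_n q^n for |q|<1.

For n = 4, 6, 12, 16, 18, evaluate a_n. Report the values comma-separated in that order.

q^4  k|4↦f(k): 4:64 2:8 1:1  a_4=73
d|6:{6,3,2,1}  Σf=216+27+8+1=252
d|12:{12,6,4,3,2,1}  Σf=1728+216+64+27+8+1=2044
[q^16] f(16)=4096,f(8)=512,f(4)=64,f(2)=8,f(1)=1 ⇒ 4681
n=18: 18·1 9·2 6·3 3·6 2·9 1·18  f→[5832+729+216+27+8+1]=6813

73, 252, 2044, 4681, 6813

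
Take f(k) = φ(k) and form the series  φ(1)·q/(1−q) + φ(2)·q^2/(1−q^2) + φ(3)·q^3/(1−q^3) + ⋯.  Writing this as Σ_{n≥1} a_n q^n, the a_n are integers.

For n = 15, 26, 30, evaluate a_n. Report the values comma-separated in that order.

[q^15] φ(15)=8,φ(5)=4,φ(3)=2,φ(1)=1 ⇒ 15
[q^26] φ(26)=12,φ(13)=12,φ(2)=1,φ(1)=1 ⇒ 26
d|30:{1,2,3,5,6,10,15,30}  Σφ=1+1+2+4+2+4+8+8=30

15, 26, 30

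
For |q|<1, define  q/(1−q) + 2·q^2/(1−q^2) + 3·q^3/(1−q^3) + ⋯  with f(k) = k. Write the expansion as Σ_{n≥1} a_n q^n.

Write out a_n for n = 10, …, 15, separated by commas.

[q^10] f(10)=10,f(5)=5,f(2)=2,f(1)=1 ⇒ 18
q^11  k|11↦f(k): 11:11 1:1  a_11=12
n=12: 12·1 6·2 4·3 3·4 2·6 1·12  f→[12+6+4+3+2+1]=28
q^13  k|13↦f(k): 13:13 1:1  a_13=14
[q^14] f(1)=1,f(2)=2,f(7)=7,f(14)=14 ⇒ 24
[q^15] f(15)=15,f(5)=5,f(3)=3,f(1)=1 ⇒ 24

18, 12, 28, 14, 24, 24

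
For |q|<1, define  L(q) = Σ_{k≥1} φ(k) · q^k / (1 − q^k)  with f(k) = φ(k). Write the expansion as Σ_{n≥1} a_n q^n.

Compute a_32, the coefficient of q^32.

n=32: 32·1 16·2 8·4 4·8 2·16 1·32  φ→[16+8+4+2+1+1]=32

a_32 = 32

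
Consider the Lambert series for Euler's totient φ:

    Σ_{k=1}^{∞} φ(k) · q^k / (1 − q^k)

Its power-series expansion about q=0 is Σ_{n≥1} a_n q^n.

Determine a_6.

d|6:{6,3,2,1}  Σφ=2+2+1+1=6

a_6 = 6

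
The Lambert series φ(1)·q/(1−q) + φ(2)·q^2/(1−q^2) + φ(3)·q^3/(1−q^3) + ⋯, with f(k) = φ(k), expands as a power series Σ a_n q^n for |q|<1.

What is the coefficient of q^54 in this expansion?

d|54:{1,2,3,6,9,18,27,54}  Σφ=1+1+2+2+6+6+18+18=54

a_54 = 54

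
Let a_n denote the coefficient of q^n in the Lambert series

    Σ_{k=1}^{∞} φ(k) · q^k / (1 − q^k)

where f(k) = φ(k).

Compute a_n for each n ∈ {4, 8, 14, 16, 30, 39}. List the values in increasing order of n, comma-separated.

n=4: 4·1 2·2 1·4  φ→[2+1+1]=4
d|8:{1,2,4,8}  Σφ=1+1+2+4=8
[q^14] φ(1)=1,φ(2)=1,φ(7)=6,φ(14)=6 ⇒ 14
n=16: 16·1 8·2 4·4 2·8 1·16  φ→[8+4+2+1+1]=16
d|30:{1,2,3,5,6,10,15,30}  Σφ=1+1+2+4+2+4+8+8=30
d|39:{1,3,13,39}  Σφ=1+2+12+24=39

4, 8, 14, 16, 30, 39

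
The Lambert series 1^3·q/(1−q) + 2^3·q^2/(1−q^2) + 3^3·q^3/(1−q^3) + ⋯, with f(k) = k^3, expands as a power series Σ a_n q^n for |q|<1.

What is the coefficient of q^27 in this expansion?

q^27  k|27↦f(k): 1:1 3:27 9:729 27:19683  a_27=20440

a_27 = 20440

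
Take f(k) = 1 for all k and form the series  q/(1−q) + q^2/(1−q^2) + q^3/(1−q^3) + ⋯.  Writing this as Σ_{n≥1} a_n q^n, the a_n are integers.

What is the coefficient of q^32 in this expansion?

a_32 = 6

n=32: 1·32 2·16 4·8 8·4 16·2 32·1  f→[1+1+1+1+1+1]=6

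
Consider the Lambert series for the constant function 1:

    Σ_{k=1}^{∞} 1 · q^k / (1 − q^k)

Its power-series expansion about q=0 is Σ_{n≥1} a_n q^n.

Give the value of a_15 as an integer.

a_15 = 4

q^15  k|15↦f(k): 15:1 5:1 3:1 1:1  a_15=4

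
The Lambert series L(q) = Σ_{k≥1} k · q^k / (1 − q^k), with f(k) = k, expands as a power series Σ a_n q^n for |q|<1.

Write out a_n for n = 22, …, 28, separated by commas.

36, 24, 60, 31, 42, 40, 56

n=22: 22·1 11·2 2·11 1·22  f→[22+11+2+1]=36
q^23  k|23↦f(k): 23:23 1:1  a_23=24
n=24: 1·24 2·12 3·8 4·6 6·4 8·3 12·2 24·1  f→[1+2+3+4+6+8+12+24]=60
q^25  k|25↦f(k): 1:1 5:5 25:25  a_25=31
d|26:{1,2,13,26}  Σf=1+2+13+26=42
[q^27] f(1)=1,f(3)=3,f(9)=9,f(27)=27 ⇒ 40
n=28: 1·28 2·14 4·7 7·4 14·2 28·1  f→[1+2+4+7+14+28]=56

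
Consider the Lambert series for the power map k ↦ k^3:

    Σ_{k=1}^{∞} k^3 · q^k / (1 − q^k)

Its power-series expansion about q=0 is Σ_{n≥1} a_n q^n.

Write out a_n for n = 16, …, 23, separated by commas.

q^16  k|16↦f(k): 1:1 2:8 4:64 8:512 16:4096  a_16=4681
n=17: 17·1 1·17  f→[4913+1]=4914
n=18: 1·18 2·9 3·6 6·3 9·2 18·1  f→[1+8+27+216+729+5832]=6813
d|19:{19,1}  Σf=6859+1=6860
q^20  k|20↦f(k): 20:8000 10:1000 5:125 4:64 2:8 1:1  a_20=9198
n=21: 21·1 7·3 3·7 1·21  f→[9261+343+27+1]=9632
q^22  k|22↦f(k): 1:1 2:8 11:1331 22:10648  a_22=11988
n=23: 1·23 23·1  f→[1+12167]=12168

4681, 4914, 6813, 6860, 9198, 9632, 11988, 12168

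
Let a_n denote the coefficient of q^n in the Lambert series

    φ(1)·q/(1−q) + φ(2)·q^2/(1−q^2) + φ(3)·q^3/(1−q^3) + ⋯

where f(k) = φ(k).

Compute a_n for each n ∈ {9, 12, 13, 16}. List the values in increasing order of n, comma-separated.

q^9  k|9↦φ(k): 9:6 3:2 1:1  a_9=9
n=12: 1·12 2·6 3·4 4·3 6·2 12·1  φ→[1+1+2+2+2+4]=12
[q^13] φ(13)=12,φ(1)=1 ⇒ 13
d|16:{16,8,4,2,1}  Σφ=8+4+2+1+1=16

9, 12, 13, 16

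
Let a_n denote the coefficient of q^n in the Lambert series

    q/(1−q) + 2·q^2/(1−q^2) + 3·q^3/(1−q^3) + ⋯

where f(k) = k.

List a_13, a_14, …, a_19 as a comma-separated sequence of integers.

[q^13] f(13)=13,f(1)=1 ⇒ 14
n=14: 14·1 7·2 2·7 1·14  f→[14+7+2+1]=24
n=15: 15·1 5·3 3·5 1·15  f→[15+5+3+1]=24
n=16: 1·16 2·8 4·4 8·2 16·1  f→[1+2+4+8+16]=31
q^17  k|17↦f(k): 17:17 1:1  a_17=18
[q^18] f(18)=18,f(9)=9,f(6)=6,f(3)=3,f(2)=2,f(1)=1 ⇒ 39
n=19: 19·1 1·19  f→[19+1]=20

14, 24, 24, 31, 18, 39, 20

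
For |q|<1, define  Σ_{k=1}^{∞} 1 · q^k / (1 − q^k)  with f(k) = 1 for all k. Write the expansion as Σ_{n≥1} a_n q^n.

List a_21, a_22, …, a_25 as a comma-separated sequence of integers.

4, 4, 2, 8, 3

d|21:{1,3,7,21}  Σf=1+1+1+1=4
d|22:{1,2,11,22}  Σf=1+1+1+1=4
d|23:{23,1}  Σf=1+1=2
q^24  k|24↦f(k): 24:1 12:1 8:1 6:1 4:1 3:1 2:1 1:1  a_24=8
d|25:{25,5,1}  Σf=1+1+1=3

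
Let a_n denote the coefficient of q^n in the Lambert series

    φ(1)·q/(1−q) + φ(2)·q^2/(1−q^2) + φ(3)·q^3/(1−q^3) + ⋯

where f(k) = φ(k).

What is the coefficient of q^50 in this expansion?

[q^50] φ(1)=1,φ(2)=1,φ(5)=4,φ(10)=4,φ(25)=20,φ(50)=20 ⇒ 50

a_50 = 50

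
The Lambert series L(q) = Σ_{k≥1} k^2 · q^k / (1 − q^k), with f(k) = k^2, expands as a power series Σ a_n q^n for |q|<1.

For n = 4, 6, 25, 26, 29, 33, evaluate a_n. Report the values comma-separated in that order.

21, 50, 651, 850, 842, 1220

[q^4] f(4)=16,f(2)=4,f(1)=1 ⇒ 21
q^6  k|6↦f(k): 6:36 3:9 2:4 1:1  a_6=50
[q^25] f(25)=625,f(5)=25,f(1)=1 ⇒ 651
n=26: 26·1 13·2 2·13 1·26  f→[676+169+4+1]=850
d|29:{29,1}  Σf=841+1=842
d|33:{1,3,11,33}  Σf=1+9+121+1089=1220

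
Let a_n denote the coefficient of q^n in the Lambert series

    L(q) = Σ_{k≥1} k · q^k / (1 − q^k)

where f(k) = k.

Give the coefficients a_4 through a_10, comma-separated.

7, 6, 12, 8, 15, 13, 18

d|4:{1,2,4}  Σf=1+2+4=7
d|5:{1,5}  Σf=1+5=6
n=6: 1·6 2·3 3·2 6·1  f→[1+2+3+6]=12
n=7: 1·7 7·1  f→[1+7]=8
n=8: 1·8 2·4 4·2 8·1  f→[1+2+4+8]=15
q^9  k|9↦f(k): 1:1 3:3 9:9  a_9=13
n=10: 1·10 2·5 5·2 10·1  f→[1+2+5+10]=18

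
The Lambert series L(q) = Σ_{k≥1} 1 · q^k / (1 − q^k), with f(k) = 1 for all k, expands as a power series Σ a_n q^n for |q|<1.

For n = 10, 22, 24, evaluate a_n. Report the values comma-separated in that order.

4, 4, 8

q^10  k|10↦f(k): 1:1 2:1 5:1 10:1  a_10=4
d|22:{1,2,11,22}  Σf=1+1+1+1=4
d|24:{24,12,8,6,4,3,2,1}  Σf=1+1+1+1+1+1+1+1=8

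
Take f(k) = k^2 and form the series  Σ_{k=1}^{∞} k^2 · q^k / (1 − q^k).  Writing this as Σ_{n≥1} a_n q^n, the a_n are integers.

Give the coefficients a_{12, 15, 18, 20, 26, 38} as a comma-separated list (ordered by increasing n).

210, 260, 455, 546, 850, 1810

d|12:{12,6,4,3,2,1}  Σf=144+36+16+9+4+1=210
n=15: 15·1 5·3 3·5 1·15  f→[225+25+9+1]=260
n=18: 18·1 9·2 6·3 3·6 2·9 1·18  f→[324+81+36+9+4+1]=455
n=20: 1·20 2·10 4·5 5·4 10·2 20·1  f→[1+4+16+25+100+400]=546
n=26: 1·26 2·13 13·2 26·1  f→[1+4+169+676]=850
n=38: 38·1 19·2 2·19 1·38  f→[1444+361+4+1]=1810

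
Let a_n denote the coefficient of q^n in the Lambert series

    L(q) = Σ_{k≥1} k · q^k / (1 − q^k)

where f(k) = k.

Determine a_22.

q^22  k|22↦f(k): 22:22 11:11 2:2 1:1  a_22=36

a_22 = 36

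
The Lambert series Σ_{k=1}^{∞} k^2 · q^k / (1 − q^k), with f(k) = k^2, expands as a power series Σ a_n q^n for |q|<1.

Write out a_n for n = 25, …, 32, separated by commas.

d|25:{1,5,25}  Σf=1+25+625=651
[q^26] f(1)=1,f(2)=4,f(13)=169,f(26)=676 ⇒ 850
q^27  k|27↦f(k): 27:729 9:81 3:9 1:1  a_27=820
d|28:{1,2,4,7,14,28}  Σf=1+4+16+49+196+784=1050
d|29:{1,29}  Σf=1+841=842
[q^30] f(1)=1,f(2)=4,f(3)=9,f(5)=25,f(6)=36,f(10)=100,f(15)=225,f(30)=900 ⇒ 1300
n=31: 1·31 31·1  f→[1+961]=962
d|32:{1,2,4,8,16,32}  Σf=1+4+16+64+256+1024=1365

651, 850, 820, 1050, 842, 1300, 962, 1365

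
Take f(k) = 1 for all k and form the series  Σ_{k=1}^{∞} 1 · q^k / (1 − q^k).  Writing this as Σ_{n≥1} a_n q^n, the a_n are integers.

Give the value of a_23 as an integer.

[q^23] f(23)=1,f(1)=1 ⇒ 2

a_23 = 2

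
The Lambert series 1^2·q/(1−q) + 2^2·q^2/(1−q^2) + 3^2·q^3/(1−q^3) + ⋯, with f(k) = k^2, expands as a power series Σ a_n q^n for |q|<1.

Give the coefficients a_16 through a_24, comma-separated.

d|16:{16,8,4,2,1}  Σf=256+64+16+4+1=341
d|17:{17,1}  Σf=289+1=290
d|18:{1,2,3,6,9,18}  Σf=1+4+9+36+81+324=455
n=19: 19·1 1·19  f→[361+1]=362
[q^20] f(1)=1,f(2)=4,f(4)=16,f(5)=25,f(10)=100,f(20)=400 ⇒ 546
[q^21] f(1)=1,f(3)=9,f(7)=49,f(21)=441 ⇒ 500
[q^22] f(1)=1,f(2)=4,f(11)=121,f(22)=484 ⇒ 610
d|23:{1,23}  Σf=1+529=530
n=24: 24·1 12·2 8·3 6·4 4·6 3·8 2·12 1·24  f→[576+144+64+36+16+9+4+1]=850

341, 290, 455, 362, 546, 500, 610, 530, 850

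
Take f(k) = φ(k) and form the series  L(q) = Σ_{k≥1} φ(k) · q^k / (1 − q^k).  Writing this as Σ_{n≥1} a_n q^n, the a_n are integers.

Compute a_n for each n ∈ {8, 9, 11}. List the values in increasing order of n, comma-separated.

[q^8] φ(1)=1,φ(2)=1,φ(4)=2,φ(8)=4 ⇒ 8
q^9  k|9↦φ(k): 9:6 3:2 1:1  a_9=9
[q^11] φ(1)=1,φ(11)=10 ⇒ 11

8, 9, 11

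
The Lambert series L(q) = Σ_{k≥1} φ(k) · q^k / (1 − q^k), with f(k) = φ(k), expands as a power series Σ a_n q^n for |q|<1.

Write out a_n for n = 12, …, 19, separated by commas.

d|12:{12,6,4,3,2,1}  Σφ=4+2+2+2+1+1=12
n=13: 13·1 1·13  φ→[12+1]=13
n=14: 1·14 2·7 7·2 14·1  φ→[1+1+6+6]=14
d|15:{1,3,5,15}  Σφ=1+2+4+8=15
q^16  k|16↦φ(k): 1:1 2:1 4:2 8:4 16:8  a_16=16
n=17: 17·1 1·17  φ→[16+1]=17
q^18  k|18↦φ(k): 1:1 2:1 3:2 6:2 9:6 18:6  a_18=18
[q^19] φ(19)=18,φ(1)=1 ⇒ 19

12, 13, 14, 15, 16, 17, 18, 19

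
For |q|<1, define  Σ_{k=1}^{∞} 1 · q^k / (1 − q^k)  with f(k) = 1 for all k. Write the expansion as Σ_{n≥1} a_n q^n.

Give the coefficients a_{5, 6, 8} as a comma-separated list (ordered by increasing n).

2, 4, 4

n=5: 1·5 5·1  f→[1+1]=2
d|6:{1,2,3,6}  Σf=1+1+1+1=4
q^8  k|8↦f(k): 1:1 2:1 4:1 8:1  a_8=4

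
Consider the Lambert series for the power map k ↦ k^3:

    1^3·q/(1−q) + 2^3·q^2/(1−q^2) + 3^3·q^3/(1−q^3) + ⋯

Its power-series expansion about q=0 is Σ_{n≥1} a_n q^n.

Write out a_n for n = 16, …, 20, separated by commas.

4681, 4914, 6813, 6860, 9198

n=16: 16·1 8·2 4·4 2·8 1·16  f→[4096+512+64+8+1]=4681
q^17  k|17↦f(k): 1:1 17:4913  a_17=4914
d|18:{18,9,6,3,2,1}  Σf=5832+729+216+27+8+1=6813
q^19  k|19↦f(k): 19:6859 1:1  a_19=6860
q^20  k|20↦f(k): 1:1 2:8 4:64 5:125 10:1000 20:8000  a_20=9198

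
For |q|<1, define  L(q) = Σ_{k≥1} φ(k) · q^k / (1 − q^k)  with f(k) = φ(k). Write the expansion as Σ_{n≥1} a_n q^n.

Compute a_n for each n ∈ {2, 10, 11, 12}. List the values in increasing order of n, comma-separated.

[q^2] φ(2)=1,φ(1)=1 ⇒ 2
d|10:{10,5,2,1}  Σφ=4+4+1+1=10
d|11:{1,11}  Σφ=1+10=11
d|12:{12,6,4,3,2,1}  Σφ=4+2+2+2+1+1=12

2, 10, 11, 12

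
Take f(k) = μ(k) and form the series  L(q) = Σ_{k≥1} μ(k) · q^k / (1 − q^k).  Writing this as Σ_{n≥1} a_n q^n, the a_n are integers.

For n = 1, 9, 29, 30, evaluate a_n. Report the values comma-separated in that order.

q^1  k|1↦μ(k): 1:1  a_1=1
[q^9] μ(1)=1,μ(3)=-1,μ(9)=0 ⇒ 0
q^29  k|29↦μ(k): 29:-1 1:1  a_29=0
[q^30] μ(30)=-1,μ(15)=1,μ(10)=1,μ(6)=1,μ(5)=-1,μ(3)=-1,μ(2)=-1,μ(1)=1 ⇒ 0

1, 0, 0, 0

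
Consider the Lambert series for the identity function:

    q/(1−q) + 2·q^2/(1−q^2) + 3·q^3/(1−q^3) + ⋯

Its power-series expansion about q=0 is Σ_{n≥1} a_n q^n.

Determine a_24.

a_24 = 60

d|24:{24,12,8,6,4,3,2,1}  Σf=24+12+8+6+4+3+2+1=60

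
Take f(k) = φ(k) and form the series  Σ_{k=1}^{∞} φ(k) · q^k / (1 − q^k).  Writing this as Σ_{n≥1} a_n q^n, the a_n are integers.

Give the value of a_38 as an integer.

q^38  k|38↦φ(k): 1:1 2:1 19:18 38:18  a_38=38

a_38 = 38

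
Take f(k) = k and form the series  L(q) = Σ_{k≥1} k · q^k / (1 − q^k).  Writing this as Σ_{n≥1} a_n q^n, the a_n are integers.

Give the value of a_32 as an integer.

a_32 = 63

n=32: 32·1 16·2 8·4 4·8 2·16 1·32  f→[32+16+8+4+2+1]=63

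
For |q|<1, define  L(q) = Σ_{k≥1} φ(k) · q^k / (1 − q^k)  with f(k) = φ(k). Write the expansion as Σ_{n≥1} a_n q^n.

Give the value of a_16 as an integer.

[q^16] φ(1)=1,φ(2)=1,φ(4)=2,φ(8)=4,φ(16)=8 ⇒ 16

a_16 = 16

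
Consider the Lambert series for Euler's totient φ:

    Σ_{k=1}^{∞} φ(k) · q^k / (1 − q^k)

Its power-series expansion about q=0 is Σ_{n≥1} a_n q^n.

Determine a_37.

[q^37] φ(37)=36,φ(1)=1 ⇒ 37

a_37 = 37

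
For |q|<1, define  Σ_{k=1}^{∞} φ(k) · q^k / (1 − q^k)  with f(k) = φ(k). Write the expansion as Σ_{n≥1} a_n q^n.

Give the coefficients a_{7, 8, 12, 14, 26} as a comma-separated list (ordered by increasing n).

n=7: 7·1 1·7  φ→[6+1]=7
[q^8] φ(8)=4,φ(4)=2,φ(2)=1,φ(1)=1 ⇒ 8
n=12: 12·1 6·2 4·3 3·4 2·6 1·12  φ→[4+2+2+2+1+1]=12
[q^14] φ(1)=1,φ(2)=1,φ(7)=6,φ(14)=6 ⇒ 14
[q^26] φ(26)=12,φ(13)=12,φ(2)=1,φ(1)=1 ⇒ 26

7, 8, 12, 14, 26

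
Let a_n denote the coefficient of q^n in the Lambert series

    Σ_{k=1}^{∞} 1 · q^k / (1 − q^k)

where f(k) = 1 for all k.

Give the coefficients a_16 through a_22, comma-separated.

n=16: 16·1 8·2 4·4 2·8 1·16  f→[1+1+1+1+1]=5
n=17: 17·1 1·17  f→[1+1]=2
q^18  k|18↦f(k): 1:1 2:1 3:1 6:1 9:1 18:1  a_18=6
n=19: 1·19 19·1  f→[1+1]=2
n=20: 20·1 10·2 5·4 4·5 2·10 1·20  f→[1+1+1+1+1+1]=6
d|21:{1,3,7,21}  Σf=1+1+1+1=4
q^22  k|22↦f(k): 1:1 2:1 11:1 22:1  a_22=4

5, 2, 6, 2, 6, 4, 4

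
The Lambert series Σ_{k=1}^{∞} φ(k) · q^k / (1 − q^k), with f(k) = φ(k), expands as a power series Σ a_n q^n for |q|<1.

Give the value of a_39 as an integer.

d|39:{1,3,13,39}  Σφ=1+2+12+24=39

a_39 = 39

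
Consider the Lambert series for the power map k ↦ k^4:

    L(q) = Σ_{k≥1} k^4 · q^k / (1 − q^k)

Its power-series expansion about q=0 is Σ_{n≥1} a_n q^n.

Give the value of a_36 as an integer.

a_36 = 1813539

d|36:{1,2,3,4,6,9,12,18,36}  Σf=1+16+81+256+1296+6561+20736+104976+1679616=1813539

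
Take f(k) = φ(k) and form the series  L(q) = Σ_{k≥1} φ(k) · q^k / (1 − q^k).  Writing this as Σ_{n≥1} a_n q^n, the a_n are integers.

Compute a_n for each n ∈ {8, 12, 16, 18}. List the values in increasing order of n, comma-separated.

n=8: 8·1 4·2 2·4 1·8  φ→[4+2+1+1]=8
[q^12] φ(12)=4,φ(6)=2,φ(4)=2,φ(3)=2,φ(2)=1,φ(1)=1 ⇒ 12
n=16: 1·16 2·8 4·4 8·2 16·1  φ→[1+1+2+4+8]=16
d|18:{18,9,6,3,2,1}  Σφ=6+6+2+2+1+1=18

8, 12, 16, 18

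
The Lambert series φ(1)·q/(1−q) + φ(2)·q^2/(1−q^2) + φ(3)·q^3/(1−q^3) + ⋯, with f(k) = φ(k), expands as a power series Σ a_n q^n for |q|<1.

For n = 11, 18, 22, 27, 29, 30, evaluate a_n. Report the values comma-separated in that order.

[q^11] φ(1)=1,φ(11)=10 ⇒ 11
q^18  k|18↦φ(k): 1:1 2:1 3:2 6:2 9:6 18:6  a_18=18
[q^22] φ(1)=1,φ(2)=1,φ(11)=10,φ(22)=10 ⇒ 22
n=27: 1·27 3·9 9·3 27·1  φ→[1+2+6+18]=27
n=29: 29·1 1·29  φ→[28+1]=29
n=30: 1·30 2·15 3·10 5·6 6·5 10·3 15·2 30·1  φ→[1+1+2+4+2+4+8+8]=30

11, 18, 22, 27, 29, 30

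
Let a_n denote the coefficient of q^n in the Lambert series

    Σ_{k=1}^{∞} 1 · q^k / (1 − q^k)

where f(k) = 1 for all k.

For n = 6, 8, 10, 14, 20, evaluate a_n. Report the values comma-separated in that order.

4, 4, 4, 4, 6

q^6  k|6↦f(k): 1:1 2:1 3:1 6:1  a_6=4
q^8  k|8↦f(k): 8:1 4:1 2:1 1:1  a_8=4
d|10:{10,5,2,1}  Σf=1+1+1+1=4
d|14:{1,2,7,14}  Σf=1+1+1+1=4
q^20  k|20↦f(k): 20:1 10:1 5:1 4:1 2:1 1:1  a_20=6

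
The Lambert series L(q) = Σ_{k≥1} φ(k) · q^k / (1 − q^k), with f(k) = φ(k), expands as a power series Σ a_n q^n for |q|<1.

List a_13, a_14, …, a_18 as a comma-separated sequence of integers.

[q^13] φ(13)=12,φ(1)=1 ⇒ 13
[q^14] φ(14)=6,φ(7)=6,φ(2)=1,φ(1)=1 ⇒ 14
n=15: 1·15 3·5 5·3 15·1  φ→[1+2+4+8]=15
[q^16] φ(16)=8,φ(8)=4,φ(4)=2,φ(2)=1,φ(1)=1 ⇒ 16
q^17  k|17↦φ(k): 17:16 1:1  a_17=17
n=18: 18·1 9·2 6·3 3·6 2·9 1·18  φ→[6+6+2+2+1+1]=18

13, 14, 15, 16, 17, 18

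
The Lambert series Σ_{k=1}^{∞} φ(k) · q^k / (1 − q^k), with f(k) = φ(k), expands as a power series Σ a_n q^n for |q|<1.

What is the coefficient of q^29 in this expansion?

q^29  k|29↦φ(k): 29:28 1:1  a_29=29

a_29 = 29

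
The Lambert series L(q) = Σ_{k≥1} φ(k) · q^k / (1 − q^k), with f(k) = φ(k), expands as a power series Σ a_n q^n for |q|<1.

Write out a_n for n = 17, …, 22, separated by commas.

d|17:{1,17}  Σφ=1+16=17
d|18:{1,2,3,6,9,18}  Σφ=1+1+2+2+6+6=18
q^19  k|19↦φ(k): 19:18 1:1  a_19=19
d|20:{20,10,5,4,2,1}  Σφ=8+4+4+2+1+1=20
n=21: 1·21 3·7 7·3 21·1  φ→[1+2+6+12]=21
d|22:{1,2,11,22}  Σφ=1+1+10+10=22

17, 18, 19, 20, 21, 22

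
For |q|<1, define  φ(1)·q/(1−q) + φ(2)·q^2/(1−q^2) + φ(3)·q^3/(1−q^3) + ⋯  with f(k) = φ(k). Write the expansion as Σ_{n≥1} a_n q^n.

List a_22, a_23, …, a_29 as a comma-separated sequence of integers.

[q^22] φ(22)=10,φ(11)=10,φ(2)=1,φ(1)=1 ⇒ 22
d|23:{23,1}  Σφ=22+1=23
q^24  k|24↦φ(k): 1:1 2:1 3:2 4:2 6:2 8:4 12:4 24:8  a_24=24
q^25  k|25↦φ(k): 25:20 5:4 1:1  a_25=25
d|26:{26,13,2,1}  Σφ=12+12+1+1=26
[q^27] φ(27)=18,φ(9)=6,φ(3)=2,φ(1)=1 ⇒ 27
d|28:{1,2,4,7,14,28}  Σφ=1+1+2+6+6+12=28
d|29:{1,29}  Σφ=1+28=29

22, 23, 24, 25, 26, 27, 28, 29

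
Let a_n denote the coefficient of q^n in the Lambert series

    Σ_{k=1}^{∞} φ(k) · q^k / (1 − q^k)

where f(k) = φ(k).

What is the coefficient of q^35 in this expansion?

d|35:{35,7,5,1}  Σφ=24+6+4+1=35

a_35 = 35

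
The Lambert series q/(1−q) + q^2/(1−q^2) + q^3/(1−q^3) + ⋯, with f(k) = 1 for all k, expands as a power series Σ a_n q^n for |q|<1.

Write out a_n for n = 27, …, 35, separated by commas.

[q^27] f(27)=1,f(9)=1,f(3)=1,f(1)=1 ⇒ 4
q^28  k|28↦f(k): 28:1 14:1 7:1 4:1 2:1 1:1  a_28=6
n=29: 1·29 29·1  f→[1+1]=2
q^30  k|30↦f(k): 1:1 2:1 3:1 5:1 6:1 10:1 15:1 30:1  a_30=8
n=31: 31·1 1·31  f→[1+1]=2
q^32  k|32↦f(k): 32:1 16:1 8:1 4:1 2:1 1:1  a_32=6
q^33  k|33↦f(k): 33:1 11:1 3:1 1:1  a_33=4
[q^34] f(34)=1,f(17)=1,f(2)=1,f(1)=1 ⇒ 4
n=35: 1·35 5·7 7·5 35·1  f→[1+1+1+1]=4

4, 6, 2, 8, 2, 6, 4, 4, 4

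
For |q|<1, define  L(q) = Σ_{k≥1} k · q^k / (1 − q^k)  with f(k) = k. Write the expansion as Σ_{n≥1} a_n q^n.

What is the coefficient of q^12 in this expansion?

a_12 = 28

n=12: 12·1 6·2 4·3 3·4 2·6 1·12  f→[12+6+4+3+2+1]=28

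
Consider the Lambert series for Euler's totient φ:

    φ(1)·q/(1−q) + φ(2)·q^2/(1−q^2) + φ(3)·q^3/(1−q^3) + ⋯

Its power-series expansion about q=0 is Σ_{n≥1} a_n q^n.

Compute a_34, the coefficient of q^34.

[q^34] φ(1)=1,φ(2)=1,φ(17)=16,φ(34)=16 ⇒ 34

a_34 = 34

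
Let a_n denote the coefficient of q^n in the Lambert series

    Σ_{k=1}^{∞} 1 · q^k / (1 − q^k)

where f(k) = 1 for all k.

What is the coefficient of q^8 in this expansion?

n=8: 8·1 4·2 2·4 1·8  f→[1+1+1+1]=4

a_8 = 4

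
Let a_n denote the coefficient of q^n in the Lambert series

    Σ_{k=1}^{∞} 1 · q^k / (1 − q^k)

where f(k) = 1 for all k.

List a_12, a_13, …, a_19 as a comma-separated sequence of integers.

[q^12] f(1)=1,f(2)=1,f(3)=1,f(4)=1,f(6)=1,f(12)=1 ⇒ 6
[q^13] f(1)=1,f(13)=1 ⇒ 2
q^14  k|14↦f(k): 14:1 7:1 2:1 1:1  a_14=4
[q^15] f(15)=1,f(5)=1,f(3)=1,f(1)=1 ⇒ 4
[q^16] f(1)=1,f(2)=1,f(4)=1,f(8)=1,f(16)=1 ⇒ 5
[q^17] f(1)=1,f(17)=1 ⇒ 2
q^18  k|18↦f(k): 18:1 9:1 6:1 3:1 2:1 1:1  a_18=6
n=19: 1·19 19·1  f→[1+1]=2

6, 2, 4, 4, 5, 2, 6, 2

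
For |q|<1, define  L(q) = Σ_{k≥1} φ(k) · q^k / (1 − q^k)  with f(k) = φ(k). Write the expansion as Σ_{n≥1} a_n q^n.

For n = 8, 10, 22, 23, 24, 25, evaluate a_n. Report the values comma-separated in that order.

[q^8] φ(1)=1,φ(2)=1,φ(4)=2,φ(8)=4 ⇒ 8
q^10  k|10↦φ(k): 1:1 2:1 5:4 10:4  a_10=10
n=22: 22·1 11·2 2·11 1·22  φ→[10+10+1+1]=22
q^23  k|23↦φ(k): 23:22 1:1  a_23=23
[q^24] φ(24)=8,φ(12)=4,φ(8)=4,φ(6)=2,φ(4)=2,φ(3)=2,φ(2)=1,φ(1)=1 ⇒ 24
[q^25] φ(25)=20,φ(5)=4,φ(1)=1 ⇒ 25

8, 10, 22, 23, 24, 25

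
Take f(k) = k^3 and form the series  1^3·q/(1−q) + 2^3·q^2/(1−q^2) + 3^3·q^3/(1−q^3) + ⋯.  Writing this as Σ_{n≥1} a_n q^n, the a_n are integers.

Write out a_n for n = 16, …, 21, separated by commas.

4681, 4914, 6813, 6860, 9198, 9632

[q^16] f(16)=4096,f(8)=512,f(4)=64,f(2)=8,f(1)=1 ⇒ 4681
d|17:{1,17}  Σf=1+4913=4914
n=18: 18·1 9·2 6·3 3·6 2·9 1·18  f→[5832+729+216+27+8+1]=6813
[q^19] f(19)=6859,f(1)=1 ⇒ 6860
d|20:{20,10,5,4,2,1}  Σf=8000+1000+125+64+8+1=9198
[q^21] f(21)=9261,f(7)=343,f(3)=27,f(1)=1 ⇒ 9632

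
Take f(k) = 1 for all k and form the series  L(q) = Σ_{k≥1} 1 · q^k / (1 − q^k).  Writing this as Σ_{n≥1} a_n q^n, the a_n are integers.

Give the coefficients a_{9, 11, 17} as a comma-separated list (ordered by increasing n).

3, 2, 2

d|9:{1,3,9}  Σf=1+1+1=3
d|11:{11,1}  Σf=1+1=2
[q^17] f(17)=1,f(1)=1 ⇒ 2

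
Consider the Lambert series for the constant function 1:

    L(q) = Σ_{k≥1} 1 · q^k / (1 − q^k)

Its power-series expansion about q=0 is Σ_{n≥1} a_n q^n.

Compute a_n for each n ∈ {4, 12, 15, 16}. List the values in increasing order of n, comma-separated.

3, 6, 4, 5

q^4  k|4↦f(k): 4:1 2:1 1:1  a_4=3
q^12  k|12↦f(k): 12:1 6:1 4:1 3:1 2:1 1:1  a_12=6
d|15:{15,5,3,1}  Σf=1+1+1+1=4
q^16  k|16↦f(k): 1:1 2:1 4:1 8:1 16:1  a_16=5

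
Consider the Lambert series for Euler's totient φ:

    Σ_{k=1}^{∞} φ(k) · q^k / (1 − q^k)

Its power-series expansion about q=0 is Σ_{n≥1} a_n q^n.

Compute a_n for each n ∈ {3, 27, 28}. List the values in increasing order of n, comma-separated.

d|3:{3,1}  Σφ=2+1=3
d|27:{27,9,3,1}  Σφ=18+6+2+1=27
q^28  k|28↦φ(k): 28:12 14:6 7:6 4:2 2:1 1:1  a_28=28

3, 27, 28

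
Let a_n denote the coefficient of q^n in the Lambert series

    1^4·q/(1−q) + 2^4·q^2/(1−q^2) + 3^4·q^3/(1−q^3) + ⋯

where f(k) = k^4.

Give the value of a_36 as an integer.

a_36 = 1813539

q^36  k|36↦f(k): 1:1 2:16 3:81 4:256 6:1296 9:6561 12:20736 18:104976 36:1679616  a_36=1813539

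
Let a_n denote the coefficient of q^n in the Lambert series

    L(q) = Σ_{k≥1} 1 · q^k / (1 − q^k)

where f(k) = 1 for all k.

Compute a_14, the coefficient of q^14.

a_14 = 4

q^14  k|14↦f(k): 1:1 2:1 7:1 14:1  a_14=4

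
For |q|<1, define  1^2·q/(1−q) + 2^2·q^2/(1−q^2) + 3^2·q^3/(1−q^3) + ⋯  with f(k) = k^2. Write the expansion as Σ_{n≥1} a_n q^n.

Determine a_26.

[q^26] f(1)=1,f(2)=4,f(13)=169,f(26)=676 ⇒ 850

a_26 = 850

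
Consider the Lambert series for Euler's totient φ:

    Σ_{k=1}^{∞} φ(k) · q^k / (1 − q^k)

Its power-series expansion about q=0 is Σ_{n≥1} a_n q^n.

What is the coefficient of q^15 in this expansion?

d|15:{1,3,5,15}  Σφ=1+2+4+8=15

a_15 = 15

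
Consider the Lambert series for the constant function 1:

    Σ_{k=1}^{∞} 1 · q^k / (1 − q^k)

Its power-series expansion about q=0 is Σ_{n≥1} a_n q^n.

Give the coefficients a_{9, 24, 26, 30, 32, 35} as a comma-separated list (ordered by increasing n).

3, 8, 4, 8, 6, 4

q^9  k|9↦f(k): 9:1 3:1 1:1  a_9=3
[q^24] f(24)=1,f(12)=1,f(8)=1,f(6)=1,f(4)=1,f(3)=1,f(2)=1,f(1)=1 ⇒ 8
q^26  k|26↦f(k): 1:1 2:1 13:1 26:1  a_26=4
n=30: 1·30 2·15 3·10 5·6 6·5 10·3 15·2 30·1  f→[1+1+1+1+1+1+1+1]=8
d|32:{32,16,8,4,2,1}  Σf=1+1+1+1+1+1=6
q^35  k|35↦f(k): 1:1 5:1 7:1 35:1  a_35=4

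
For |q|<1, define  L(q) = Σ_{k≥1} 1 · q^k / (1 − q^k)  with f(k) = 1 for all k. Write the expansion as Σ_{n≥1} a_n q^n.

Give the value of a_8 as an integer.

d|8:{8,4,2,1}  Σf=1+1+1+1=4

a_8 = 4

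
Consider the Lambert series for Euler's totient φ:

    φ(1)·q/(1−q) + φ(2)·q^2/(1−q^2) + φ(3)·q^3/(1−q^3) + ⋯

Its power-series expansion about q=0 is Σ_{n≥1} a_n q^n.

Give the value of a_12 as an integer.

[q^12] φ(1)=1,φ(2)=1,φ(3)=2,φ(4)=2,φ(6)=2,φ(12)=4 ⇒ 12

a_12 = 12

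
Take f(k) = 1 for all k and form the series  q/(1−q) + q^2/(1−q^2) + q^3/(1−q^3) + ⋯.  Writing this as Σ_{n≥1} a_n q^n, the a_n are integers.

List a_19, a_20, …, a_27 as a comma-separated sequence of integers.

2, 6, 4, 4, 2, 8, 3, 4, 4

[q^19] f(19)=1,f(1)=1 ⇒ 2
[q^20] f(20)=1,f(10)=1,f(5)=1,f(4)=1,f(2)=1,f(1)=1 ⇒ 6
n=21: 1·21 3·7 7·3 21·1  f→[1+1+1+1]=4
d|22:{1,2,11,22}  Σf=1+1+1+1=4
n=23: 1·23 23·1  f→[1+1]=2
n=24: 24·1 12·2 8·3 6·4 4·6 3·8 2·12 1·24  f→[1+1+1+1+1+1+1+1]=8
d|25:{25,5,1}  Σf=1+1+1=3
[q^26] f(1)=1,f(2)=1,f(13)=1,f(26)=1 ⇒ 4
[q^27] f(27)=1,f(9)=1,f(3)=1,f(1)=1 ⇒ 4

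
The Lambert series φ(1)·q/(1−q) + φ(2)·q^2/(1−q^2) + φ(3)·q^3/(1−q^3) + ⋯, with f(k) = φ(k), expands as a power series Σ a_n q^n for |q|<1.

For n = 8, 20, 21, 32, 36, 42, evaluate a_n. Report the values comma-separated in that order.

d|8:{8,4,2,1}  Σφ=4+2+1+1=8
d|20:{20,10,5,4,2,1}  Σφ=8+4+4+2+1+1=20
n=21: 21·1 7·3 3·7 1·21  φ→[12+6+2+1]=21
d|32:{32,16,8,4,2,1}  Σφ=16+8+4+2+1+1=32
n=36: 1·36 2·18 3·12 4·9 6·6 9·4 12·3 18·2 36·1  φ→[1+1+2+2+2+6+4+6+12]=36
n=42: 42·1 21·2 14·3 7·6 6·7 3·14 2·21 1·42  φ→[12+12+6+6+2+2+1+1]=42

8, 20, 21, 32, 36, 42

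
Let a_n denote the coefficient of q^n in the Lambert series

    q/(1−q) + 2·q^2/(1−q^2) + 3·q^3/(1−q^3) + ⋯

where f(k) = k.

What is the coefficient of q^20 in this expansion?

a_20 = 42

q^20  k|20↦f(k): 1:1 2:2 4:4 5:5 10:10 20:20  a_20=42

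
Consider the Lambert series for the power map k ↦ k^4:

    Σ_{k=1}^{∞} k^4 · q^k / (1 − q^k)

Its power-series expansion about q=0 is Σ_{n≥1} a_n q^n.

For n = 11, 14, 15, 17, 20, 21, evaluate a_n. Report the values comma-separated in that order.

14642, 40834, 51332, 83522, 170898, 196964

[q^11] f(1)=1,f(11)=14641 ⇒ 14642
d|14:{1,2,7,14}  Σf=1+16+2401+38416=40834
n=15: 15·1 5·3 3·5 1·15  f→[50625+625+81+1]=51332
[q^17] f(17)=83521,f(1)=1 ⇒ 83522
q^20  k|20↦f(k): 1:1 2:16 4:256 5:625 10:10000 20:160000  a_20=170898
d|21:{21,7,3,1}  Σf=194481+2401+81+1=196964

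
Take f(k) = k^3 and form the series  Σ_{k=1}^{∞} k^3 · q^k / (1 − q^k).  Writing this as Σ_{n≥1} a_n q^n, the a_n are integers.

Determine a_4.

q^4  k|4↦f(k): 1:1 2:8 4:64  a_4=73

a_4 = 73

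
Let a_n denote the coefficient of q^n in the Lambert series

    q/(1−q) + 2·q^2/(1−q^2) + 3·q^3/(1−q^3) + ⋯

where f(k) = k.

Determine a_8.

n=8: 8·1 4·2 2·4 1·8  f→[8+4+2+1]=15

a_8 = 15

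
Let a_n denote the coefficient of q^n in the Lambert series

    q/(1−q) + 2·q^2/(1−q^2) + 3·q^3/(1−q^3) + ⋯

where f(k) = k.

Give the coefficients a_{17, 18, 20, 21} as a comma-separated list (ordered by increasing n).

18, 39, 42, 32

d|17:{17,1}  Σf=17+1=18
[q^18] f(1)=1,f(2)=2,f(3)=3,f(6)=6,f(9)=9,f(18)=18 ⇒ 39
d|20:{1,2,4,5,10,20}  Σf=1+2+4+5+10+20=42
[q^21] f(1)=1,f(3)=3,f(7)=7,f(21)=21 ⇒ 32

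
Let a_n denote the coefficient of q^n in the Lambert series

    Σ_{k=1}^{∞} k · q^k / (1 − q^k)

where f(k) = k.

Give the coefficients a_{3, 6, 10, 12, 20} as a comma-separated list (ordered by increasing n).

d|3:{1,3}  Σf=1+3=4
q^6  k|6↦f(k): 1:1 2:2 3:3 6:6  a_6=12
n=10: 10·1 5·2 2·5 1·10  f→[10+5+2+1]=18
d|12:{12,6,4,3,2,1}  Σf=12+6+4+3+2+1=28
n=20: 1·20 2·10 4·5 5·4 10·2 20·1  f→[1+2+4+5+10+20]=42

4, 12, 18, 28, 42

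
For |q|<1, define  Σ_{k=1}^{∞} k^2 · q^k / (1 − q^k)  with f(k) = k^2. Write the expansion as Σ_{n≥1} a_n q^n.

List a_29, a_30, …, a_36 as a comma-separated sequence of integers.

q^29  k|29↦f(k): 29:841 1:1  a_29=842
d|30:{1,2,3,5,6,10,15,30}  Σf=1+4+9+25+36+100+225+900=1300
n=31: 1·31 31·1  f→[1+961]=962
q^32  k|32↦f(k): 1:1 2:4 4:16 8:64 16:256 32:1024  a_32=1365
[q^33] f(1)=1,f(3)=9,f(11)=121,f(33)=1089 ⇒ 1220
[q^34] f(1)=1,f(2)=4,f(17)=289,f(34)=1156 ⇒ 1450
[q^35] f(1)=1,f(5)=25,f(7)=49,f(35)=1225 ⇒ 1300
q^36  k|36↦f(k): 36:1296 18:324 12:144 9:81 6:36 4:16 3:9 2:4 1:1  a_36=1911

842, 1300, 962, 1365, 1220, 1450, 1300, 1911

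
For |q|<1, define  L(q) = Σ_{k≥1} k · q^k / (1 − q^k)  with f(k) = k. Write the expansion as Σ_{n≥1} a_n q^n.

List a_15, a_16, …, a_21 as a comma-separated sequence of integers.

24, 31, 18, 39, 20, 42, 32

q^15  k|15↦f(k): 15:15 5:5 3:3 1:1  a_15=24
n=16: 1·16 2·8 4·4 8·2 16·1  f→[1+2+4+8+16]=31
q^17  k|17↦f(k): 17:17 1:1  a_17=18
q^18  k|18↦f(k): 18:18 9:9 6:6 3:3 2:2 1:1  a_18=39
n=19: 1·19 19·1  f→[1+19]=20
n=20: 1·20 2·10 4·5 5·4 10·2 20·1  f→[1+2+4+5+10+20]=42
[q^21] f(21)=21,f(7)=7,f(3)=3,f(1)=1 ⇒ 32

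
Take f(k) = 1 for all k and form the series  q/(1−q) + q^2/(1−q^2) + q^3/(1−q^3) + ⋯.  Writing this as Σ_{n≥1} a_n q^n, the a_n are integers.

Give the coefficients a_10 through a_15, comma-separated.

q^10  k|10↦f(k): 1:1 2:1 5:1 10:1  a_10=4
n=11: 1·11 11·1  f→[1+1]=2
d|12:{1,2,3,4,6,12}  Σf=1+1+1+1+1+1=6
q^13  k|13↦f(k): 13:1 1:1  a_13=2
[q^14] f(1)=1,f(2)=1,f(7)=1,f(14)=1 ⇒ 4
n=15: 15·1 5·3 3·5 1·15  f→[1+1+1+1]=4

4, 2, 6, 2, 4, 4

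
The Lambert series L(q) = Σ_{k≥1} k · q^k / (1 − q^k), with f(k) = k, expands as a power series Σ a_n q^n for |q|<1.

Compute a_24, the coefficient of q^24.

a_24 = 60

n=24: 1·24 2·12 3·8 4·6 6·4 8·3 12·2 24·1  f→[1+2+3+4+6+8+12+24]=60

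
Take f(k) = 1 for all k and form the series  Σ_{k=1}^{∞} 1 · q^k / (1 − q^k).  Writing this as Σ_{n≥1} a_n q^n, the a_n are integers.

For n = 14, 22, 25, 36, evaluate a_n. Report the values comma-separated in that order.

d|14:{1,2,7,14}  Σf=1+1+1+1=4
[q^22] f(22)=1,f(11)=1,f(2)=1,f(1)=1 ⇒ 4
d|25:{25,5,1}  Σf=1+1+1=3
n=36: 36·1 18·2 12·3 9·4 6·6 4·9 3·12 2·18 1·36  f→[1+1+1+1+1+1+1+1+1]=9

4, 4, 3, 9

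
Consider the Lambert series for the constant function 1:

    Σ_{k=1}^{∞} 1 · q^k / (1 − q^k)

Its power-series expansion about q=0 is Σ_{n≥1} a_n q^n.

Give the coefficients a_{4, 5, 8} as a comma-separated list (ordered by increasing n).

d|4:{1,2,4}  Σf=1+1+1=3
[q^5] f(1)=1,f(5)=1 ⇒ 2
q^8  k|8↦f(k): 8:1 4:1 2:1 1:1  a_8=4

3, 2, 4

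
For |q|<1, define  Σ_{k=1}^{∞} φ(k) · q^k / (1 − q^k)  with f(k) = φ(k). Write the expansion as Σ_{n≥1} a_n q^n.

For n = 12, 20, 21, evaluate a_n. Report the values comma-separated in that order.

q^12  k|12↦φ(k): 12:4 6:2 4:2 3:2 2:1 1:1  a_12=12
[q^20] φ(20)=8,φ(10)=4,φ(5)=4,φ(4)=2,φ(2)=1,φ(1)=1 ⇒ 20
[q^21] φ(1)=1,φ(3)=2,φ(7)=6,φ(21)=12 ⇒ 21

12, 20, 21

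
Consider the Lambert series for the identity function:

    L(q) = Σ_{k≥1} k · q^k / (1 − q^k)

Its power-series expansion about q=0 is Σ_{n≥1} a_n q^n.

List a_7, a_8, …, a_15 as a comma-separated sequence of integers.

[q^7] f(1)=1,f(7)=7 ⇒ 8
[q^8] f(1)=1,f(2)=2,f(4)=4,f(8)=8 ⇒ 15
[q^9] f(9)=9,f(3)=3,f(1)=1 ⇒ 13
d|10:{10,5,2,1}  Σf=10+5+2+1=18
q^11  k|11↦f(k): 11:11 1:1  a_11=12
d|12:{12,6,4,3,2,1}  Σf=12+6+4+3+2+1=28
[q^13] f(13)=13,f(1)=1 ⇒ 14
q^14  k|14↦f(k): 1:1 2:2 7:7 14:14  a_14=24
n=15: 1·15 3·5 5·3 15·1  f→[1+3+5+15]=24

8, 15, 13, 18, 12, 28, 14, 24, 24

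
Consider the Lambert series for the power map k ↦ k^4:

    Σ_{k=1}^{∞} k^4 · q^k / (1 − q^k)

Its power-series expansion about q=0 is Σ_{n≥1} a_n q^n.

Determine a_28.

a_28 = 655746

[q^28] f(1)=1,f(2)=16,f(4)=256,f(7)=2401,f(14)=38416,f(28)=614656 ⇒ 655746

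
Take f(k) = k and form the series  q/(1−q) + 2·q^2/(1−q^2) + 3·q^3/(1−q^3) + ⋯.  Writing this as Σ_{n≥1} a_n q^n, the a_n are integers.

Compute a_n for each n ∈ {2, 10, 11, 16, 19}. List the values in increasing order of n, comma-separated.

[q^2] f(2)=2,f(1)=1 ⇒ 3
[q^10] f(10)=10,f(5)=5,f(2)=2,f(1)=1 ⇒ 18
q^11  k|11↦f(k): 11:11 1:1  a_11=12
q^16  k|16↦f(k): 16:16 8:8 4:4 2:2 1:1  a_16=31
d|19:{1,19}  Σf=1+19=20

3, 18, 12, 31, 20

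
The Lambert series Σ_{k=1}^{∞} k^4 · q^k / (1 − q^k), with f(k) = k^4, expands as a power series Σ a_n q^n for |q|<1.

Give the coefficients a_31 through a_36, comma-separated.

923522, 1118481, 1200644, 1419874, 1503652, 1813539

[q^31] f(1)=1,f(31)=923521 ⇒ 923522
[q^32] f(32)=1048576,f(16)=65536,f(8)=4096,f(4)=256,f(2)=16,f(1)=1 ⇒ 1118481
n=33: 33·1 11·3 3·11 1·33  f→[1185921+14641+81+1]=1200644
q^34  k|34↦f(k): 34:1336336 17:83521 2:16 1:1  a_34=1419874
n=35: 1·35 5·7 7·5 35·1  f→[1+625+2401+1500625]=1503652
q^36  k|36↦f(k): 36:1679616 18:104976 12:20736 9:6561 6:1296 4:256 3:81 2:16 1:1  a_36=1813539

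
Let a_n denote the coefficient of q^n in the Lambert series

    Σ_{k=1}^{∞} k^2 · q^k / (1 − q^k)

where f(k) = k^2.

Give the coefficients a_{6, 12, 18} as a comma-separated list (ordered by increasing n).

50, 210, 455

d|6:{6,3,2,1}  Σf=36+9+4+1=50
n=12: 1·12 2·6 3·4 4·3 6·2 12·1  f→[1+4+9+16+36+144]=210
[q^18] f(1)=1,f(2)=4,f(3)=9,f(6)=36,f(9)=81,f(18)=324 ⇒ 455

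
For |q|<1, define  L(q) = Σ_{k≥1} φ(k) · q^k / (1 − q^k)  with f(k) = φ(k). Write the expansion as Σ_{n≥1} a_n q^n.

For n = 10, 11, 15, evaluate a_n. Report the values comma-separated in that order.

n=10: 10·1 5·2 2·5 1·10  φ→[4+4+1+1]=10
[q^11] φ(11)=10,φ(1)=1 ⇒ 11
n=15: 1·15 3·5 5·3 15·1  φ→[1+2+4+8]=15

10, 11, 15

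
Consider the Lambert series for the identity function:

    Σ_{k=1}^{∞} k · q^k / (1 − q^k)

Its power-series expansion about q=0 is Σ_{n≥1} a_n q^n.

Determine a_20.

q^20  k|20↦f(k): 20:20 10:10 5:5 4:4 2:2 1:1  a_20=42

a_20 = 42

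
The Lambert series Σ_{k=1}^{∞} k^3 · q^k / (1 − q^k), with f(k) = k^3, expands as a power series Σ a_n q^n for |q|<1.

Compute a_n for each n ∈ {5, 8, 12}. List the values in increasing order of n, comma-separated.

126, 585, 2044

n=5: 1·5 5·1  f→[1+125]=126
d|8:{1,2,4,8}  Σf=1+8+64+512=585
q^12  k|12↦f(k): 1:1 2:8 3:27 4:64 6:216 12:1728  a_12=2044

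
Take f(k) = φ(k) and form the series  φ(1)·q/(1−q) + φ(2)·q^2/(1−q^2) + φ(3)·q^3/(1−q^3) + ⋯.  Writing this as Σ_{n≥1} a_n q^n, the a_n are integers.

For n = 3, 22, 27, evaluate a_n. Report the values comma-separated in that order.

d|3:{1,3}  Σφ=1+2=3
[q^22] φ(22)=10,φ(11)=10,φ(2)=1,φ(1)=1 ⇒ 22
n=27: 1·27 3·9 9·3 27·1  φ→[1+2+6+18]=27

3, 22, 27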